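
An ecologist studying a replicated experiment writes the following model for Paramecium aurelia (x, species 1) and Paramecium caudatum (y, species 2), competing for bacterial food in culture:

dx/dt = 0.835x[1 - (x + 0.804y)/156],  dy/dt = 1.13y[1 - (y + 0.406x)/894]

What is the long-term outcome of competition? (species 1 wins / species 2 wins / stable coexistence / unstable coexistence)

Compare the nullcline intercepts: K1/α12 = 156/0.804 = 194 < K2 = 894; K2/α21 = 894/0.406 = 2200 > K1 = 156.
Since the inequalities point opposite ways, species 2 can invade but species 1 cannot.

species 2 excludes species 1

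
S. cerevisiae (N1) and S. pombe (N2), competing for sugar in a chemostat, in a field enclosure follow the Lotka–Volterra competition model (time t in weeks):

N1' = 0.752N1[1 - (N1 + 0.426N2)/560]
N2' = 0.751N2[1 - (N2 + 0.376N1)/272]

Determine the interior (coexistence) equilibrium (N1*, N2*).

Setting both brackets to zero gives the nullclines N1 + 0.426N2 = 560 and 0.376N1 + N2 = 272.
Substituting N2 = 272 - 0.376N1 into the first: N1(1 - 0.426·0.376) = 560 - 0.426·272.
So N1* = 444/0.84 = 529, and then N2* = 272 - 0.376·529 = 73.2.

N1* ≈ 529, N2* ≈ 73.2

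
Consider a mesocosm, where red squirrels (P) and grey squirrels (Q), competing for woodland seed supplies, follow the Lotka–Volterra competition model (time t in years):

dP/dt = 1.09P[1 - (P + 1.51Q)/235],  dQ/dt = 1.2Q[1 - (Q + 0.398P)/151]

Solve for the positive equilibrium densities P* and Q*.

Setting both brackets to zero gives the nullclines P + 1.51Q = 235 and 0.398P + Q = 151.
Substituting Q = 151 - 0.398P into the first: P(1 - 1.51·0.398) = 235 - 1.51·151.
So P* = 6.99/0.399 = 17.5, and then Q* = 151 - 0.398·17.5 = 144.

P* ≈ 17.5, Q* ≈ 144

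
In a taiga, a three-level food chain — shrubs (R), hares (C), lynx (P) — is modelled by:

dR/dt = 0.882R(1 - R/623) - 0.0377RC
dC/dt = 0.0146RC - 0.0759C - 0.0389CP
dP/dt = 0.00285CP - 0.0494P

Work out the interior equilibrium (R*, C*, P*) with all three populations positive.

From dP/dt = 0: 0.00285C* = 0.0494, so C* = 17.3.
From dR/dt = 0: 0.882(1 - R*/623) = 0.0377·17.3, giving R* = 623·(1 - 0.741) = 161.
From dC/dt = 0: 0.0146·161 - 0.0759 = 0.0389P*, so P* = 2.28/0.0389 = 58.6.

R* ≈ 161, C* ≈ 17.3, P* ≈ 58.6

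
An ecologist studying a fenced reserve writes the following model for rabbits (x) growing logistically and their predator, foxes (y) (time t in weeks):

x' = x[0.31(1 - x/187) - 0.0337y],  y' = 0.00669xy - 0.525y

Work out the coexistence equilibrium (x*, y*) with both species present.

x* ≈ 78.5, y* ≈ 5.34

From dy/dt = 0 with y > 0: 0.00669x* = 0.525, so x* = 78.5.
Substitute into dx/dt = 0: 0.31(1 - 78.5/187) = 0.0337y*.
The bracket is 0.58, giving y* = 0.18/0.0337 = 5.34.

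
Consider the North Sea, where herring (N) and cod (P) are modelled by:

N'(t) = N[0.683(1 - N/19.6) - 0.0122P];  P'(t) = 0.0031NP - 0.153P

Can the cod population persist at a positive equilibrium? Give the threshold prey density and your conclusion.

Threshold N = 49.4; K < 49.4, so no, the predator goes extinct.

The predator equation gives dP/dt > 0 only when N > 0.153/0.0031 = 49.4.
Without the predator, N → K = 19.6. Since 19.6 < 49.4, the predator cannot invade.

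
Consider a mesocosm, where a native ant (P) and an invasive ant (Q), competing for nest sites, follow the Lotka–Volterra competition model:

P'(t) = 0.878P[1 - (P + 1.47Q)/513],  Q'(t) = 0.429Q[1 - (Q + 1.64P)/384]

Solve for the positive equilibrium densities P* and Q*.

Setting both brackets to zero gives the nullclines P + 1.47Q = 513 and 1.64P + Q = 384.
Substituting Q = 384 - 1.64P into the first: P(1 - 1.47·1.64) = 513 - 1.47·384.
So P* = -51.5/-1.41 = 36.5, and then Q* = 384 - 1.64·36.5 = 324.

P* ≈ 36.5, Q* ≈ 324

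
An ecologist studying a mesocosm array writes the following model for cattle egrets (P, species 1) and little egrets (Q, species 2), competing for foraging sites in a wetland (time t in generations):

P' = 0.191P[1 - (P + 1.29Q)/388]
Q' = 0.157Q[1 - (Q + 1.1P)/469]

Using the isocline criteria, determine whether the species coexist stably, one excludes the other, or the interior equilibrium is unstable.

Compare the nullcline intercepts: K1/α12 = 388/1.29 = 301 < K2 = 469; K2/α21 = 469/1.1 = 426 > K1 = 388.
Since the inequalities point opposite ways, species 2 can invade but species 1 cannot.

species 2 excludes species 1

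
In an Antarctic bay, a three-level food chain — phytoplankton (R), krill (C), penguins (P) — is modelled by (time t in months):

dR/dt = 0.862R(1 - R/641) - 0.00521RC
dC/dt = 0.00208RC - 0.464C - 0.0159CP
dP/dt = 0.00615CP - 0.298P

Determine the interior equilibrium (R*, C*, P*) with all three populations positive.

R* ≈ 453, C* ≈ 48.5, P* ≈ 30.1

From dP/dt = 0: 0.00615C* = 0.298, so C* = 48.5.
From dR/dt = 0: 0.862(1 - R*/641) = 0.00521·48.5, giving R* = 641·(1 - 0.293) = 453.
From dC/dt = 0: 0.00208·453 - 0.464 = 0.0159P*, so P* = 0.479/0.0159 = 30.1.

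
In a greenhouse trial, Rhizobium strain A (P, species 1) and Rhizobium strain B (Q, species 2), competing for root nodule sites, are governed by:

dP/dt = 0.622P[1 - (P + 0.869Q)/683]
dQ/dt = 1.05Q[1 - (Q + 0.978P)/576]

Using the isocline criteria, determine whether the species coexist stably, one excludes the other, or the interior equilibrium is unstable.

Compare the nullcline intercepts: K1/α12 = 683/0.869 = 786 > K2 = 576; K2/α21 = 576/0.978 = 589 < K1 = 683.
Since the inequalities point opposite ways, species 1 can invade but species 2 cannot.

species 1 excludes species 2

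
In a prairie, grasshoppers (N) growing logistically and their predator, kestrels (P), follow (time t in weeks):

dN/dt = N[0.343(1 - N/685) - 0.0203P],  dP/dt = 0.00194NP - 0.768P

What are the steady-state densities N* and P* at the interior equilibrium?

From dP/dt = 0 with P > 0: 0.00194N* = 0.768, so N* = 396.
Substitute into dN/dt = 0: 0.343(1 - 396/685) = 0.0203P*.
The bracket is 0.422, giving P* = 0.145/0.0203 = 7.13.

N* ≈ 396, P* ≈ 7.13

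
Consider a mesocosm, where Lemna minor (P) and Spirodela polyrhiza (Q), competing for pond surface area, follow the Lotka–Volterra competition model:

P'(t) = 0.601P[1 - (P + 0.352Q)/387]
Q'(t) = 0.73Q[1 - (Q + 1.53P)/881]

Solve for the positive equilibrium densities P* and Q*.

Setting both brackets to zero gives the nullclines P + 0.352Q = 387 and 1.53P + Q = 881.
Substituting Q = 881 - 1.53P into the first: P(1 - 0.352·1.53) = 387 - 0.352·881.
So P* = 76.9/0.461 = 167, and then Q* = 881 - 1.53·167 = 626.

P* ≈ 167, Q* ≈ 626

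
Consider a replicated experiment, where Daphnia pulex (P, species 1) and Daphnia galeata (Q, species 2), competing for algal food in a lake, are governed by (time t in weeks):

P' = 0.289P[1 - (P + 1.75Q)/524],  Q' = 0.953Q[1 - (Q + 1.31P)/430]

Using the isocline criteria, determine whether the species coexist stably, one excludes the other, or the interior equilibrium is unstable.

unstable coexistence (outcome depends on initial conditions)

Compare the nullcline intercepts: K1/α12 = 524/1.75 = 299 < K2 = 430; K2/α21 = 430/1.31 = 328 < K1 = 524.
Since both are reversed, neither can invade when rare; the interior point is a saddle.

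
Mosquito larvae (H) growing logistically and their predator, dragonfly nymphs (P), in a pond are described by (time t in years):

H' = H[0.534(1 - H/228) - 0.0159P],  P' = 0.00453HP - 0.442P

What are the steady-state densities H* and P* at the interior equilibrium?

H* ≈ 97.6, P* ≈ 19.2

From dP/dt = 0 with P > 0: 0.00453H* = 0.442, so H* = 97.6.
Substitute into dH/dt = 0: 0.534(1 - 97.6/228) = 0.0159P*.
The bracket is 0.572, giving P* = 0.305/0.0159 = 19.2.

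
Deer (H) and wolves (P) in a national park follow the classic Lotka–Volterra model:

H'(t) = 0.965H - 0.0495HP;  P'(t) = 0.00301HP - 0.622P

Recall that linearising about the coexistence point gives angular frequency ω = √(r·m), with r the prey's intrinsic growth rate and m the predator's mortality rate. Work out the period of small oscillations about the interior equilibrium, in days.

T ≈ 8.11 days

Here r = 0.965 and m = 0.622, so r·m = 0.6.
ω = √0.6 = 0.775 per day, hence T = 2π/ω ≈ 8.11 days.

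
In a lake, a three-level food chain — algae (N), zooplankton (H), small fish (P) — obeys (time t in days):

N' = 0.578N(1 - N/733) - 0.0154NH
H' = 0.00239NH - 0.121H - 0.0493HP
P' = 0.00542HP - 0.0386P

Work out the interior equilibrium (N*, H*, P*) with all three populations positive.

From dP/dt = 0: 0.00542H* = 0.0386, so H* = 7.12.
From dN/dt = 0: 0.578(1 - N*/733) = 0.0154·7.12, giving N* = 733·(1 - 0.19) = 594.
From dH/dt = 0: 0.00239·594 - 0.121 = 0.0493P*, so P* = 1.3/0.0493 = 26.3.

N* ≈ 594, H* ≈ 7.12, P* ≈ 26.3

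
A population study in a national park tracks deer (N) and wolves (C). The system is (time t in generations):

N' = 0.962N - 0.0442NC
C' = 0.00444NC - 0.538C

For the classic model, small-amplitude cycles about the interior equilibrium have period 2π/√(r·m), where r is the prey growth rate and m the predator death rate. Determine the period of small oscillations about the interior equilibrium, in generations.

Here r = 0.962 and m = 0.538, so r·m = 0.518.
ω = √0.518 = 0.719 per generation, hence T = 2π/ω ≈ 8.73 generations.

T ≈ 8.73 generations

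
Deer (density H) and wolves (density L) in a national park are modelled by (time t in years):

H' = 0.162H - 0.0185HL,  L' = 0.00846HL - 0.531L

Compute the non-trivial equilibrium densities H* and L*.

Set dL/dt = 0 with L > 0: 0.00846H - 0.531 = 0, so H* = 0.531/0.00846 = 62.8.
Set dH/dt = 0 with H > 0: 0.162 - 0.0185L = 0, so L* = 0.162/0.0185 = 8.76.

H* ≈ 62.8, L* ≈ 8.76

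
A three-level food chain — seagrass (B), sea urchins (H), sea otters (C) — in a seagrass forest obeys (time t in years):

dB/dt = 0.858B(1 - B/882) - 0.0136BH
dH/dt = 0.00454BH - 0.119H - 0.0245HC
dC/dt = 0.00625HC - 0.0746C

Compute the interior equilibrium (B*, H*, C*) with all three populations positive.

From dC/dt = 0: 0.00625H* = 0.0746, so H* = 11.9.
From dB/dt = 0: 0.858(1 - B*/882) = 0.0136·11.9, giving B* = 882·(1 - 0.189) = 715.
From dH/dt = 0: 0.00454·715 - 0.119 = 0.0245C*, so C* = 3.13/0.0245 = 128.

B* ≈ 715, H* ≈ 11.9, C* ≈ 128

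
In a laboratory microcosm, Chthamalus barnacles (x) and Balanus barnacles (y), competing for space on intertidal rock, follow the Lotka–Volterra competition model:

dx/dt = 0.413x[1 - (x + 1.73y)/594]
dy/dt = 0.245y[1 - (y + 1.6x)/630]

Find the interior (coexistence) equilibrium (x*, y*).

Setting both brackets to zero gives the nullclines x + 1.73y = 594 and 1.6x + y = 630.
Substituting y = 630 - 1.6x into the first: x(1 - 1.73·1.6) = 594 - 1.73·630.
So x* = -496/-1.77 = 280, and then y* = 630 - 1.6·280 = 181.

x* ≈ 280, y* ≈ 181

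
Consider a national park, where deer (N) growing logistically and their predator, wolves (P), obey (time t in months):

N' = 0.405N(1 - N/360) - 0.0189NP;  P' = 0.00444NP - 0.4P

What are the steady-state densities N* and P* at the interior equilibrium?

From dP/dt = 0 with P > 0: 0.00444N* = 0.4, so N* = 90.1.
Substitute into dN/dt = 0: 0.405(1 - 90.1/360) = 0.0189P*.
The bracket is 0.75, giving P* = 0.304/0.0189 = 16.1.

N* ≈ 90.1, P* ≈ 16.1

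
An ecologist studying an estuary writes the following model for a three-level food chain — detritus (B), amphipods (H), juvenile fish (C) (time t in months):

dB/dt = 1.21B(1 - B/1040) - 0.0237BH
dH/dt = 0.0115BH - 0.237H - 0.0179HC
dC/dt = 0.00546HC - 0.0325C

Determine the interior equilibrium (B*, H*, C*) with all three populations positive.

From dC/dt = 0: 0.00546H* = 0.0325, so H* = 5.95.
From dB/dt = 0: 1.21(1 - B*/1040) = 0.0237·5.95, giving B* = 1040·(1 - 0.117) = 919.
From dH/dt = 0: 0.0115·919 - 0.237 = 0.0179C*, so C* = 10.3/0.0179 = 577.

B* ≈ 919, H* ≈ 5.95, C* ≈ 577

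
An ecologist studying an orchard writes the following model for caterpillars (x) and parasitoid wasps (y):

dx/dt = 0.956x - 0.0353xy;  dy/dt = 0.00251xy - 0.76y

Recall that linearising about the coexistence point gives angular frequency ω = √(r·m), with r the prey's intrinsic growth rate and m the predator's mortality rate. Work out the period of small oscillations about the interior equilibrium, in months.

T ≈ 7.37 months

Here r = 0.956 and m = 0.76, so r·m = 0.727.
ω = √0.727 = 0.852 per month, hence T = 2π/ω ≈ 7.37 months.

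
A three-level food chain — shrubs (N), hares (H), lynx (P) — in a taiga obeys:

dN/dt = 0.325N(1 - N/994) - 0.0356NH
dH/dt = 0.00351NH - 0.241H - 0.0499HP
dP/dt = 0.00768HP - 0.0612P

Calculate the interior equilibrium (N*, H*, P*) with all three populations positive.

From dP/dt = 0: 0.00768H* = 0.0612, so H* = 7.97.
From dN/dt = 0: 0.325(1 - N*/994) = 0.0356·7.97, giving N* = 994·(1 - 0.873) = 126.
From dH/dt = 0: 0.00351·126 - 0.241 = 0.0499P*, so P* = 0.202/0.0499 = 4.06.

N* ≈ 126, H* ≈ 7.97, P* ≈ 4.06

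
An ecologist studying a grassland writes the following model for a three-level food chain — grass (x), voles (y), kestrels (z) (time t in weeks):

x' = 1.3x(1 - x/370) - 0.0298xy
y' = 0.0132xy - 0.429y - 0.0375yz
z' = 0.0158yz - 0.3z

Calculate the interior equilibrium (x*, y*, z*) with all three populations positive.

From dz/dt = 0: 0.0158y* = 0.3, so y* = 19.
From dx/dt = 0: 1.3(1 - x*/370) = 0.0298·19, giving x* = 370·(1 - 0.435) = 209.
From dy/dt = 0: 0.0132·209 - 0.429 = 0.0375z*, so z* = 2.33/0.0375 = 62.1.

x* ≈ 209, y* ≈ 19, z* ≈ 62.1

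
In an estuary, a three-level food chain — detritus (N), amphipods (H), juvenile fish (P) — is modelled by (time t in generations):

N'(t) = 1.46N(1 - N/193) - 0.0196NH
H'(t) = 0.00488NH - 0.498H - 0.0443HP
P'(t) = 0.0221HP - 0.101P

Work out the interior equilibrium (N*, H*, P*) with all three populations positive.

N* ≈ 181, H* ≈ 4.57, P* ≈ 8.71

From dP/dt = 0: 0.0221H* = 0.101, so H* = 4.57.
From dN/dt = 0: 1.46(1 - N*/193) = 0.0196·4.57, giving N* = 193·(1 - 0.0614) = 181.
From dH/dt = 0: 0.00488·181 - 0.498 = 0.0443P*, so P* = 0.386/0.0443 = 8.71.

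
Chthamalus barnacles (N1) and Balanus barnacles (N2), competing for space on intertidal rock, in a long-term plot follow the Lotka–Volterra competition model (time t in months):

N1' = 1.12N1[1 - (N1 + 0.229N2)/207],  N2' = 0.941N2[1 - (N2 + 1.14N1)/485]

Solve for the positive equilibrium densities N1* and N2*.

N1* ≈ 130, N2* ≈ 337

Setting both brackets to zero gives the nullclines N1 + 0.229N2 = 207 and 1.14N1 + N2 = 485.
Substituting N2 = 485 - 1.14N1 into the first: N1(1 - 0.229·1.14) = 207 - 0.229·485.
So N1* = 95.9/0.739 = 130, and then N2* = 485 - 1.14·130 = 337.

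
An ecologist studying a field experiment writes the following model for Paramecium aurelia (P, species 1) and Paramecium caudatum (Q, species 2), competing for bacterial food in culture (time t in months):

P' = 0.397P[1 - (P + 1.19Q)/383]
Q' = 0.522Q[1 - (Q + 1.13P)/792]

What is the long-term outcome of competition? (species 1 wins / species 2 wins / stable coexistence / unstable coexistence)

Compare the nullcline intercepts: K1/α12 = 383/1.19 = 322 < K2 = 792; K2/α21 = 792/1.13 = 701 > K1 = 383.
Since the inequalities point opposite ways, species 2 can invade but species 1 cannot.

species 2 excludes species 1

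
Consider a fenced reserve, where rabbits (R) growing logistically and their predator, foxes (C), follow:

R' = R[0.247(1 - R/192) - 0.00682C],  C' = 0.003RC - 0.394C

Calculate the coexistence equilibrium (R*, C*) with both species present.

R* ≈ 131, C* ≈ 11.4

From dC/dt = 0 with C > 0: 0.003R* = 0.394, so R* = 131.
Substitute into dR/dt = 0: 0.247(1 - 131/192) = 0.00682C*.
The bracket is 0.316, giving C* = 0.078/0.00682 = 11.4.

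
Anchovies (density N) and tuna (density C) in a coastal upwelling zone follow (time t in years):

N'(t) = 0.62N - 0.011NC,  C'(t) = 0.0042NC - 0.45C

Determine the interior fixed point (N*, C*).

N* ≈ 107, C* ≈ 56.4

Set dC/dt = 0 with C > 0: 0.0042N - 0.45 = 0, so N* = 0.45/0.0042 = 107.
Set dN/dt = 0 with N > 0: 0.62 - 0.011C = 0, so C* = 0.62/0.011 = 56.4.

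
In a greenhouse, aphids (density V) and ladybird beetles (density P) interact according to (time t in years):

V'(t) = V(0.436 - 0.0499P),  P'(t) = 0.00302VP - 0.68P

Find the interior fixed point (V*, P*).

Set dP/dt = 0 with P > 0: 0.00302V - 0.68 = 0, so V* = 0.68/0.00302 = 225.
Set dV/dt = 0 with V > 0: 0.436 - 0.0499P = 0, so P* = 0.436/0.0499 = 8.74.

V* ≈ 225, P* ≈ 8.74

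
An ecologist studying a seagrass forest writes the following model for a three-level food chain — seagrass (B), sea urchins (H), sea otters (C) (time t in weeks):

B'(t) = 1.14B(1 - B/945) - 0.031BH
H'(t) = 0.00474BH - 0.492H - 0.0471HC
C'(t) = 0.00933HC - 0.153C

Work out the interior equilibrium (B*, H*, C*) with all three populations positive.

B* ≈ 524, H* ≈ 16.4, C* ≈ 42.2

From dC/dt = 0: 0.00933H* = 0.153, so H* = 16.4.
From dB/dt = 0: 1.14(1 - B*/945) = 0.031·16.4, giving B* = 945·(1 - 0.446) = 524.
From dH/dt = 0: 0.00474·524 - 0.492 = 0.0471C*, so C* = 1.99/0.0471 = 42.2.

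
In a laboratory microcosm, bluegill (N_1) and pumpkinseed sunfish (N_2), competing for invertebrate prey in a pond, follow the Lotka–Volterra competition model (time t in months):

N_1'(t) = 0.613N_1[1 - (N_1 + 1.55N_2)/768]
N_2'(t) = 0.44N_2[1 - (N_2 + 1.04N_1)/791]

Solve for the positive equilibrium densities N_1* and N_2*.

Setting both brackets to zero gives the nullclines N_1 + 1.55N_2 = 768 and 1.04N_1 + N_2 = 791.
Substituting N_2 = 791 - 1.04N_1 into the first: N_1(1 - 1.55·1.04) = 768 - 1.55·791.
So N_1* = -458/-0.612 = 748, and then N_2* = 791 - 1.04·748 = 12.6.

N_1* ≈ 748, N_2* ≈ 12.6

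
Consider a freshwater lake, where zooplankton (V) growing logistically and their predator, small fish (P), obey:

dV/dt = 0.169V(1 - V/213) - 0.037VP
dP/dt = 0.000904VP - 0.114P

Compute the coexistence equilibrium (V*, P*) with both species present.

V* ≈ 126, P* ≈ 1.86

From dP/dt = 0 with P > 0: 0.000904V* = 0.114, so V* = 126.
Substitute into dV/dt = 0: 0.169(1 - 126/213) = 0.037P*.
The bracket is 0.408, giving P* = 0.0689/0.037 = 1.86.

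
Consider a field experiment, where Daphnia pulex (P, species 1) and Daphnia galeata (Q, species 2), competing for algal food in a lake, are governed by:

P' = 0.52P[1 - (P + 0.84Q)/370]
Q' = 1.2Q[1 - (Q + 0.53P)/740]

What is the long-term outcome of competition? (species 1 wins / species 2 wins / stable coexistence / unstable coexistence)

species 2 excludes species 1

Compare the nullcline intercepts: K1/α12 = 370/0.84 = 440 < K2 = 740; K2/α21 = 740/0.53 = 1400 > K1 = 370.
Since the inequalities point opposite ways, species 2 can invade but species 1 cannot.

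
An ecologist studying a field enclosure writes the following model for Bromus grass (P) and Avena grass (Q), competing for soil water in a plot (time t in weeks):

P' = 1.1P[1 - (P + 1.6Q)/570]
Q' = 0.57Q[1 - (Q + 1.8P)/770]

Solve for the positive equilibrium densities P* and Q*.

P* ≈ 352, Q* ≈ 136

Setting both brackets to zero gives the nullclines P + 1.6Q = 570 and 1.8P + Q = 770.
Substituting Q = 770 - 1.8P into the first: P(1 - 1.6·1.8) = 570 - 1.6·770.
So P* = -662/-1.88 = 352, and then Q* = 770 - 1.8·352 = 136.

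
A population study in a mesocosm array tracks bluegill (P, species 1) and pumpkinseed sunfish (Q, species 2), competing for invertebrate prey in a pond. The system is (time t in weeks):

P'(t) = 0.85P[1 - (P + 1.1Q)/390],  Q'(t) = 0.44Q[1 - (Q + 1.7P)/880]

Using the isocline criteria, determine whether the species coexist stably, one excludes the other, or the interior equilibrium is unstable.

species 2 excludes species 1

Compare the nullcline intercepts: K1/α12 = 390/1.1 = 355 < K2 = 880; K2/α21 = 880/1.7 = 518 > K1 = 390.
Since the inequalities point opposite ways, species 2 can invade but species 1 cannot.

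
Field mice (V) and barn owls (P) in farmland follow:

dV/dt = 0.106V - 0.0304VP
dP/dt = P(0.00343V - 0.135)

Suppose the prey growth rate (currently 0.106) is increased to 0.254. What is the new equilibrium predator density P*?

P* ≈ 8.36

At the interior fixed point, setting dV/dt = 0 with V > 0 fixes P* = (prey growth rate)/(VP coefficient) — independent of the other coefficients.
With the change, P* = 0.254/0.0304 = 8.36; it rises from 3.49.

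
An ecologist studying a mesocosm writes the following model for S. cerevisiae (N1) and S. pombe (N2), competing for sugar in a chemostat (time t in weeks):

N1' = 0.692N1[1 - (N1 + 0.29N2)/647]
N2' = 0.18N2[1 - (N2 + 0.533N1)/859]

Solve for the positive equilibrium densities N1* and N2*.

N1* ≈ 471, N2* ≈ 608

Setting both brackets to zero gives the nullclines N1 + 0.29N2 = 647 and 0.533N1 + N2 = 859.
Substituting N2 = 859 - 0.533N1 into the first: N1(1 - 0.29·0.533) = 647 - 0.29·859.
So N1* = 398/0.845 = 471, and then N2* = 859 - 0.533·471 = 608.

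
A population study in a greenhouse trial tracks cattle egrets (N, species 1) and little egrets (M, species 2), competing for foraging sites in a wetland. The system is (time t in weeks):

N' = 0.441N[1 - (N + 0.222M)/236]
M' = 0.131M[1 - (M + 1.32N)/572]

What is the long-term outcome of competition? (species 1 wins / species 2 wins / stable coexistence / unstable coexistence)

Compare the nullcline intercepts: K1/α12 = 236/0.222 = 1060 > K2 = 572; K2/α21 = 572/1.32 = 433 > K1 = 236.
Since both inequalities hold, each species can invade when rare, so the interior equilibrium is stable.

stable coexistence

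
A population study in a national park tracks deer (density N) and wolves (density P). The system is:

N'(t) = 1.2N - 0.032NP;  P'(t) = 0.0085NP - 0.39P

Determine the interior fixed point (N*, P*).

Set dP/dt = 0 with P > 0: 0.0085N - 0.39 = 0, so N* = 0.39/0.0085 = 45.9.
Set dN/dt = 0 with N > 0: 1.2 - 0.032P = 0, so P* = 1.2/0.032 = 37.5.

N* ≈ 45.9, P* ≈ 37.5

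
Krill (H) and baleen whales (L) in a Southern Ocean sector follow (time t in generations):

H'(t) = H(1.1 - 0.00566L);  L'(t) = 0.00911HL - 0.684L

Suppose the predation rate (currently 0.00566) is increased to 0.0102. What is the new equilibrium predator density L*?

At the interior fixed point, setting dH/dt = 0 with H > 0 fixes L* = (prey growth rate)/(HL coefficient) — independent of the other coefficients.
With the change, L* = 1.1/0.0102 = 108; it falls from 194.

L* ≈ 108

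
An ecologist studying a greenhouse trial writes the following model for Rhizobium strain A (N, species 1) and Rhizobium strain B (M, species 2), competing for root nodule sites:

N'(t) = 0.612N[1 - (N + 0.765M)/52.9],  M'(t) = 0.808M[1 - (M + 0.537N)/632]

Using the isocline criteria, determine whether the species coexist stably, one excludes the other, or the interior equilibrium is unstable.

Compare the nullcline intercepts: K1/α12 = 52.9/0.765 = 69.2 < K2 = 632; K2/α21 = 632/0.537 = 1180 > K1 = 52.9.
Since the inequalities point opposite ways, species 2 can invade but species 1 cannot.

species 2 excludes species 1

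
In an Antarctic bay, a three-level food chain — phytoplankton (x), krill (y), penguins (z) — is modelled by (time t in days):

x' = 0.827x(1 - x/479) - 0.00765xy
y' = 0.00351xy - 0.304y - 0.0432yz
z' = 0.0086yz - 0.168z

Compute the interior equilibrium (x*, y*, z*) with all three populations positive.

From dz/dt = 0: 0.0086y* = 0.168, so y* = 19.5.
From dx/dt = 0: 0.827(1 - x*/479) = 0.00765·19.5, giving x* = 479·(1 - 0.181) = 392.
From dy/dt = 0: 0.00351·392 - 0.304 = 0.0432z*, so z* = 1.07/0.0432 = 24.8.

x* ≈ 392, y* ≈ 19.5, z* ≈ 24.8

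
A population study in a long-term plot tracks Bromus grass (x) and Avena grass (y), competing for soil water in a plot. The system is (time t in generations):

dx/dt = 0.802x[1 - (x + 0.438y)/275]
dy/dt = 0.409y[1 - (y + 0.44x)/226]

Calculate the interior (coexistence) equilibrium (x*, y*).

Setting both brackets to zero gives the nullclines x + 0.438y = 275 and 0.44x + y = 226.
Substituting y = 226 - 0.44x into the first: x(1 - 0.438·0.44) = 275 - 0.438·226.
So x* = 176/0.807 = 218, and then y* = 226 - 0.44·218 = 130.

x* ≈ 218, y* ≈ 130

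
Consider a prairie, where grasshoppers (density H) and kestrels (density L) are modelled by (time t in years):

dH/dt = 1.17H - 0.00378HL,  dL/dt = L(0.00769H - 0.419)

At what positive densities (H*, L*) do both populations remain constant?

Set dL/dt = 0 with L > 0: 0.00769H - 0.419 = 0, so H* = 0.419/0.00769 = 54.5.
Set dH/dt = 0 with H > 0: 1.17 - 0.00378L = 0, so L* = 1.17/0.00378 = 310.

H* ≈ 54.5, L* ≈ 310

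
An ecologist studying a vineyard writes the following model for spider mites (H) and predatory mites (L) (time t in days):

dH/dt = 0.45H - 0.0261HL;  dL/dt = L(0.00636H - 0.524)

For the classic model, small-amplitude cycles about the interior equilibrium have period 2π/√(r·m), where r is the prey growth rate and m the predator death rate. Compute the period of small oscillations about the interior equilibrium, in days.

Here r = 0.45 and m = 0.524, so r·m = 0.236.
ω = √0.236 = 0.486 per day, hence T = 2π/ω ≈ 12.9 days.

T ≈ 12.9 days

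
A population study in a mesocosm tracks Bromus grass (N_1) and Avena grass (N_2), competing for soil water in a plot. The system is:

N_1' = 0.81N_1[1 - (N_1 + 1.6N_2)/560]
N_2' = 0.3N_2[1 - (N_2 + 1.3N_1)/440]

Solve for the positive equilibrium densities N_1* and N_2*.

Setting both brackets to zero gives the nullclines N_1 + 1.6N_2 = 560 and 1.3N_1 + N_2 = 440.
Substituting N_2 = 440 - 1.3N_1 into the first: N_1(1 - 1.6·1.3) = 560 - 1.6·440.
So N_1* = -144/-1.08 = 133, and then N_2* = 440 - 1.3·133 = 267.

N_1* ≈ 133, N_2* ≈ 267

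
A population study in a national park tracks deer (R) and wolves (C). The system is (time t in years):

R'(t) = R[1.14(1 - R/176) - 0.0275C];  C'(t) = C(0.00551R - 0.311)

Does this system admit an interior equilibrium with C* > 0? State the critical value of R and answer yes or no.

The predator equation gives dC/dt > 0 only when R > 0.311/0.00551 = 56.4.
Without the predator, R → K = 176. Since 176 > 56.4, the predator can invade and persist.

Threshold R = 56.4; K > 56.4, so yes, the predator persists.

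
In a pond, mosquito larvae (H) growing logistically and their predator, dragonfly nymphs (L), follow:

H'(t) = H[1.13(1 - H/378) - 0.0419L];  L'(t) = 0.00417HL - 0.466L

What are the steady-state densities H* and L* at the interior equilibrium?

H* ≈ 112, L* ≈ 19

From dL/dt = 0 with L > 0: 0.00417H* = 0.466, so H* = 112.
Substitute into dH/dt = 0: 1.13(1 - 112/378) = 0.0419L*.
The bracket is 0.704, giving L* = 0.796/0.0419 = 19.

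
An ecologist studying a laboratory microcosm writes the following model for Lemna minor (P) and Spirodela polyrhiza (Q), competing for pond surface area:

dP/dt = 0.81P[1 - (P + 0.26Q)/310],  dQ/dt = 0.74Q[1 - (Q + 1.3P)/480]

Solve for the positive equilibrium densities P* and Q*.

Setting both brackets to zero gives the nullclines P + 0.26Q = 310 and 1.3P + Q = 480.
Substituting Q = 480 - 1.3P into the first: P(1 - 0.26·1.3) = 310 - 0.26·480.
So P* = 185/0.662 = 280, and then Q* = 480 - 1.3·280 = 116.

P* ≈ 280, Q* ≈ 116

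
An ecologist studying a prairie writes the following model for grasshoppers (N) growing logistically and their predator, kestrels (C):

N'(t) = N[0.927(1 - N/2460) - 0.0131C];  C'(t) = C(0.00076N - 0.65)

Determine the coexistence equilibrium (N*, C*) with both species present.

N* ≈ 855, C* ≈ 46.2

From dC/dt = 0 with C > 0: 0.00076N* = 0.65, so N* = 855.
Substitute into dN/dt = 0: 0.927(1 - 855/2460) = 0.0131C*.
The bracket is 0.652, giving C* = 0.605/0.0131 = 46.2.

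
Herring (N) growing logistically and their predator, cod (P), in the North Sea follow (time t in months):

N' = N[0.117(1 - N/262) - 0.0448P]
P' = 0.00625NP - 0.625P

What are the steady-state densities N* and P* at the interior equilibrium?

N* ≈ 100, P* ≈ 1.61

From dP/dt = 0 with P > 0: 0.00625N* = 0.625, so N* = 100.
Substitute into dN/dt = 0: 0.117(1 - 100/262) = 0.0448P*.
The bracket is 0.618, giving P* = 0.0723/0.0448 = 1.61.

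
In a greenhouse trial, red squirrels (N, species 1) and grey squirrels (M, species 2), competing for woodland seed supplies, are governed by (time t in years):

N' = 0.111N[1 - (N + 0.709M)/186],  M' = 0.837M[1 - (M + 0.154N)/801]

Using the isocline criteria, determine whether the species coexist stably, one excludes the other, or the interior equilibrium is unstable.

Compare the nullcline intercepts: K1/α12 = 186/0.709 = 262 < K2 = 801; K2/α21 = 801/0.154 = 5200 > K1 = 186.
Since the inequalities point opposite ways, species 2 can invade but species 1 cannot.

species 2 excludes species 1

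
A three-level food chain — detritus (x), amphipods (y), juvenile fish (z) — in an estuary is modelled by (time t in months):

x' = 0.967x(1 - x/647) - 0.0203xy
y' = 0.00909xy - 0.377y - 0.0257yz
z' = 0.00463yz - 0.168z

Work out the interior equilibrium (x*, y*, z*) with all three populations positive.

From dz/dt = 0: 0.00463y* = 0.168, so y* = 36.3.
From dx/dt = 0: 0.967(1 - x*/647) = 0.0203·36.3, giving x* = 647·(1 - 0.762) = 154.
From dy/dt = 0: 0.00909·154 - 0.377 = 0.0257z*, so z* = 1.02/0.0257 = 39.9.

x* ≈ 154, y* ≈ 36.3, z* ≈ 39.9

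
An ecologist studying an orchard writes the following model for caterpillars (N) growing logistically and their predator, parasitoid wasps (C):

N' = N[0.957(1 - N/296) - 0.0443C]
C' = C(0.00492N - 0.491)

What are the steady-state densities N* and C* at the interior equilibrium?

N* ≈ 99.8, C* ≈ 14.3

From dC/dt = 0 with C > 0: 0.00492N* = 0.491, so N* = 99.8.
Substitute into dN/dt = 0: 0.957(1 - 99.8/296) = 0.0443C*.
The bracket is 0.663, giving C* = 0.634/0.0443 = 14.3.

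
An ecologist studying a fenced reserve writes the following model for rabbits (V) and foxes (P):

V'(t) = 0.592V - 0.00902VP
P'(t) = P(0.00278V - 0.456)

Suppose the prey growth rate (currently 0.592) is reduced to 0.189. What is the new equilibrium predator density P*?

P* ≈ 21

At the interior fixed point, setting dV/dt = 0 with V > 0 fixes P* = (prey growth rate)/(VP coefficient) — independent of the other coefficients.
With the change, P* = 0.189/0.00902 = 21; it falls from 65.6.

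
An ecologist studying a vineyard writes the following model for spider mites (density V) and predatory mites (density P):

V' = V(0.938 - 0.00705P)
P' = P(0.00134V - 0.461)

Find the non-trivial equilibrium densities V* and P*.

V* ≈ 344, P* ≈ 133

Set dP/dt = 0 with P > 0: 0.00134V - 0.461 = 0, so V* = 0.461/0.00134 = 344.
Set dV/dt = 0 with V > 0: 0.938 - 0.00705P = 0, so P* = 0.938/0.00705 = 133.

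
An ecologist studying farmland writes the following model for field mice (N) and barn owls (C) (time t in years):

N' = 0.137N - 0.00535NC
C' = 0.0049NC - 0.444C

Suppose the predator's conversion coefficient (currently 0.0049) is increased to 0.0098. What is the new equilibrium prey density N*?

At the interior fixed point, setting dC/dt = 0 with C > 0 fixes N* = (predator death rate)/(NC coefficient) — independent of the other coefficients.
With the change, N* = 0.444/0.0098 = 45.3; it falls from 90.6.

N* ≈ 45.3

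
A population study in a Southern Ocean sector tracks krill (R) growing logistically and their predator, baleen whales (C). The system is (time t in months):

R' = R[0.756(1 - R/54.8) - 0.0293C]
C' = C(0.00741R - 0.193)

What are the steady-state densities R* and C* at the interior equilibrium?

R* ≈ 26, C* ≈ 13.5

From dC/dt = 0 with C > 0: 0.00741R* = 0.193, so R* = 26.
Substitute into dR/dt = 0: 0.756(1 - 26/54.8) = 0.0293C*.
The bracket is 0.525, giving C* = 0.397/0.0293 = 13.5.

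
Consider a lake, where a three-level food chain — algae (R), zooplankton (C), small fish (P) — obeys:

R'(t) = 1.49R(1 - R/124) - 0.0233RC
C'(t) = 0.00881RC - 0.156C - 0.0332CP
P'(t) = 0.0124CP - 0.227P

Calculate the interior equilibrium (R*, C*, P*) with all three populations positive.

From dP/dt = 0: 0.0124C* = 0.227, so C* = 18.3.
From dR/dt = 0: 1.49(1 - R*/124) = 0.0233·18.3, giving R* = 124·(1 - 0.286) = 88.5.
From dC/dt = 0: 0.00881·88.5 - 0.156 = 0.0332P*, so P* = 0.624/0.0332 = 18.8.

R* ≈ 88.5, C* ≈ 18.3, P* ≈ 18.8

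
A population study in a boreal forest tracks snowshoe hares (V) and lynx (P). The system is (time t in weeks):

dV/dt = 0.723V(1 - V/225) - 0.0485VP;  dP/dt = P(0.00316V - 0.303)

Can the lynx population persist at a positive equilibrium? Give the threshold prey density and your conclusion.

The predator equation gives dP/dt > 0 only when V > 0.303/0.00316 = 95.9.
Without the predator, V → K = 225. Since 225 > 95.9, the predator can invade and persist.

Threshold V = 95.9; K > 95.9, so yes, the predator persists.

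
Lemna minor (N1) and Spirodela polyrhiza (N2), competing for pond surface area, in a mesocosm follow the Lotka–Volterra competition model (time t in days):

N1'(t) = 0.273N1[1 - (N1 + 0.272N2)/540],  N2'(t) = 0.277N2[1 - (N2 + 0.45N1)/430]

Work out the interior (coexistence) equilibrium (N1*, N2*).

Setting both brackets to zero gives the nullclines N1 + 0.272N2 = 540 and 0.45N1 + N2 = 430.
Substituting N2 = 430 - 0.45N1 into the first: N1(1 - 0.272·0.45) = 540 - 0.272·430.
So N1* = 423/0.878 = 482, and then N2* = 430 - 0.45·482 = 213.

N1* ≈ 482, N2* ≈ 213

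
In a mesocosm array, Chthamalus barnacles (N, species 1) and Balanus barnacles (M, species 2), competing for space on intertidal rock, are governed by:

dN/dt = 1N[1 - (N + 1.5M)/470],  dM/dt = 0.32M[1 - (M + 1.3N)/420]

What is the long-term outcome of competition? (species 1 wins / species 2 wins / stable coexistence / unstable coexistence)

Compare the nullcline intercepts: K1/α12 = 470/1.5 = 313 < K2 = 420; K2/α21 = 420/1.3 = 323 < K1 = 470.
Since both are reversed, neither can invade when rare; the interior point is a saddle.

unstable coexistence (outcome depends on initial conditions)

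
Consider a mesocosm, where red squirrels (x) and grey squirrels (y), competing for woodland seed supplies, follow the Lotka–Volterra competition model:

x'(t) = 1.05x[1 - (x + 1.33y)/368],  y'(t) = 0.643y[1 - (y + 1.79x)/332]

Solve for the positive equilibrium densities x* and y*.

x* ≈ 53.3, y* ≈ 237

Setting both brackets to zero gives the nullclines x + 1.33y = 368 and 1.79x + y = 332.
Substituting y = 332 - 1.79x into the first: x(1 - 1.33·1.79) = 368 - 1.33·332.
So x* = -73.6/-1.38 = 53.3, and then y* = 332 - 1.79·53.3 = 237.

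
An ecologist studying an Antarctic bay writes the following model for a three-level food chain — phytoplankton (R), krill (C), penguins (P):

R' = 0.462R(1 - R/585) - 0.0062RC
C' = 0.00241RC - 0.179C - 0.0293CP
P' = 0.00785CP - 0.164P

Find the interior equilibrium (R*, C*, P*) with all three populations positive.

R* ≈ 421, C* ≈ 20.9, P* ≈ 28.5

From dP/dt = 0: 0.00785C* = 0.164, so C* = 20.9.
From dR/dt = 0: 0.462(1 - R*/585) = 0.0062·20.9, giving R* = 585·(1 - 0.28) = 421.
From dC/dt = 0: 0.00241·421 - 0.179 = 0.0293P*, so P* = 0.836/0.0293 = 28.5.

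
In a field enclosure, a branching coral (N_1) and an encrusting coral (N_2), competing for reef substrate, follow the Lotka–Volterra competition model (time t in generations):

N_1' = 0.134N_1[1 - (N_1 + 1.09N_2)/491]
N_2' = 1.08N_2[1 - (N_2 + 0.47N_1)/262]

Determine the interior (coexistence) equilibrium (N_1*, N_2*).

Setting both brackets to zero gives the nullclines N_1 + 1.09N_2 = 491 and 0.47N_1 + N_2 = 262.
Substituting N_2 = 262 - 0.47N_1 into the first: N_1(1 - 1.09·0.47) = 491 - 1.09·262.
So N_1* = 205/0.488 = 421, and then N_2* = 262 - 0.47·421 = 64.

N_1* ≈ 421, N_2* ≈ 64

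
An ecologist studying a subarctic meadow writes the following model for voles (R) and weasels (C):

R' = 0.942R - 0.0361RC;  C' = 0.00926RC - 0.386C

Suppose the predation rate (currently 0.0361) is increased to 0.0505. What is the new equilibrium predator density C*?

At the interior fixed point, setting dR/dt = 0 with R > 0 fixes C* = (prey growth rate)/(RC coefficient) — independent of the other coefficients.
With the change, C* = 0.942/0.0505 = 18.7; it falls from 26.1.

C* ≈ 18.7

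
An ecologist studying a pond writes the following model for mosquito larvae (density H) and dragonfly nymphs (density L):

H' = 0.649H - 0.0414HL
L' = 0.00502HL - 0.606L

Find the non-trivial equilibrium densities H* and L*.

H* ≈ 121, L* ≈ 15.7

Set dL/dt = 0 with L > 0: 0.00502H - 0.606 = 0, so H* = 0.606/0.00502 = 121.
Set dH/dt = 0 with H > 0: 0.649 - 0.0414L = 0, so L* = 0.649/0.0414 = 15.7.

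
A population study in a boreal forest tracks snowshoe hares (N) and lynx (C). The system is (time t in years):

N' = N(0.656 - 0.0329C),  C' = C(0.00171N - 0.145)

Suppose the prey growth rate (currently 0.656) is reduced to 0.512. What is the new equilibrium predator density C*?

C* ≈ 15.6

At the interior fixed point, setting dN/dt = 0 with N > 0 fixes C* = (prey growth rate)/(NC coefficient) — independent of the other coefficients.
With the change, C* = 0.512/0.0329 = 15.6; it falls from 19.9.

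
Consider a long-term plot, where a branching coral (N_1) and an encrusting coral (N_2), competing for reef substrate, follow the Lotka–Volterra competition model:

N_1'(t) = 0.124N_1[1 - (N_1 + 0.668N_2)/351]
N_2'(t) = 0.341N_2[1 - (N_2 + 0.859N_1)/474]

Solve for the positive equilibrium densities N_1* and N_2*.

Setting both brackets to zero gives the nullclines N_1 + 0.668N_2 = 351 and 0.859N_1 + N_2 = 474.
Substituting N_2 = 474 - 0.859N_1 into the first: N_1(1 - 0.668·0.859) = 351 - 0.668·474.
So N_1* = 34.4/0.426 = 80.6, and then N_2* = 474 - 0.859·80.6 = 405.

N_1* ≈ 80.6, N_2* ≈ 405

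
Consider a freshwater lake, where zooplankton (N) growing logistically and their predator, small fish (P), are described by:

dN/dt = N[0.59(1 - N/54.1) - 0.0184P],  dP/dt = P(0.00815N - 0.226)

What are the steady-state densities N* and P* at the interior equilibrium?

From dP/dt = 0 with P > 0: 0.00815N* = 0.226, so N* = 27.7.
Substitute into dN/dt = 0: 0.59(1 - 27.7/54.1) = 0.0184P*.
The bracket is 0.487, giving P* = 0.288/0.0184 = 15.6.

N* ≈ 27.7, P* ≈ 15.6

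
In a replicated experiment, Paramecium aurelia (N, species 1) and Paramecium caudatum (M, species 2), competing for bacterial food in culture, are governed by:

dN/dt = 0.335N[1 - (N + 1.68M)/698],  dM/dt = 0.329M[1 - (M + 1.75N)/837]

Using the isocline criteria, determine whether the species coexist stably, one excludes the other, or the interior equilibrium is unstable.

unstable coexistence (outcome depends on initial conditions)

Compare the nullcline intercepts: K1/α12 = 698/1.68 = 415 < K2 = 837; K2/α21 = 837/1.75 = 478 < K1 = 698.
Since both are reversed, neither can invade when rare; the interior point is a saddle.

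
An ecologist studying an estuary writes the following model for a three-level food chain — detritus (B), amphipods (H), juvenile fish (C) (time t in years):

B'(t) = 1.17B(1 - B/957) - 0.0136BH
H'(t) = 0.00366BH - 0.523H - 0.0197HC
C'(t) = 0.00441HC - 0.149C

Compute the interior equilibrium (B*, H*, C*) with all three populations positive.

B* ≈ 581, H* ≈ 33.8, C* ≈ 81.4

From dC/dt = 0: 0.00441H* = 0.149, so H* = 33.8.
From dB/dt = 0: 1.17(1 - B*/957) = 0.0136·33.8, giving B* = 957·(1 - 0.393) = 581.
From dH/dt = 0: 0.00366·581 - 0.523 = 0.0197C*, so C* = 1.6/0.0197 = 81.4.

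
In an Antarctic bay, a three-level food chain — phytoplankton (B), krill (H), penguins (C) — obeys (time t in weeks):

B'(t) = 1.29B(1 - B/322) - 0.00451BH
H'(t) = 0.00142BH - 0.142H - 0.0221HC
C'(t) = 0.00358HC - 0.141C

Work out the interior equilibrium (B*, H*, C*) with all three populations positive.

B* ≈ 278, H* ≈ 39.4, C* ≈ 11.4

From dC/dt = 0: 0.00358H* = 0.141, so H* = 39.4.
From dB/dt = 0: 1.29(1 - B*/322) = 0.00451·39.4, giving B* = 322·(1 - 0.138) = 278.
From dH/dt = 0: 0.00142·278 - 0.142 = 0.0221C*, so C* = 0.252/0.0221 = 11.4.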